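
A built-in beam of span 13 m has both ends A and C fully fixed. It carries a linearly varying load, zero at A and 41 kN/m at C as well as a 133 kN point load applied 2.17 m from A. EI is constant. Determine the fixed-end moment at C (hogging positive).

Release both end moments; the primary structure is a simply-supported span AC with redundants M_A and M_C.
Simple-span end rotations at A and C under the given loads:
  at A: triangular load, peak 41: 7w₀L³/(360EI) = 1751/EI
  at C: triangular load, peak 41: w₀L³/(45EI) = 2002/EI
  at A: point load 133 at a = 2.17: Pab(L + b)/(6LEI) = 954.9/EI
  at C: point load 133 at a = 2.17: Pab(L + a)/(6LEI) = 607.9/EI
  θ_A0 = 2706/EI,  θ_C0 = 2610/EI
Flexibility coefficients: a unit moment at one end gives L/(3EI) there and L/(6EI) at the far end, so f₁₁ = f₂₂ = 4.333/EI and f₁₂ = f₂₁ = 2.167/EI.
Compatibility — zero rotation at each built-in end:
  4.333 M_A + 2.167 M_C = 2706
  2.167 M_A + 4.333 M_C = 2610
Solving the pair gives M_A = 431.3 kN·m and M_C = 386.6 kN·m (hogging).

M_C = 386.6 kN·m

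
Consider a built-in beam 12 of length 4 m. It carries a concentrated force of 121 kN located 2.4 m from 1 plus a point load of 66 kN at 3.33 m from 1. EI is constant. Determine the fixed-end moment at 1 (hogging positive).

Release both end moments; the primary structure is a simply-supported span 12 with redundants M_1 and M_2.
On the primary (simply-supported) span, the end slopes from the loading are:
  at 1: point load 121 at a = 2.4: Pab(L + b)/(6LEI) = 108.4/EI
  at 2: point load 121 at a = 2.4: Pab(L + a)/(6LEI) = 123.9/EI
  at 1: point load 66 at a = 3.33: Pab(L + b)/(6LEI) = 28.65/EI
  at 2: point load 66 at a = 3.33: Pab(L + a)/(6LEI) = 44.97/EI
  θ_10 = 137.1/EI,  θ_20 = 168.9/EI
Flexibility coefficients: a unit moment at one end gives L/(3EI) there and L/(6EI) at the far end, so f₁₁ = f₂₂ = 1.333/EI and f₁₂ = f₂₁ = 0.6667/EI.
Compatibility — zero rotation at each built-in end:
  1.333 M_1 + 0.6667 M_2 = 137.1
  0.6667 M_1 + 1.333 M_2 = 168.9
Solving the pair gives M_1 = 52.63 kN·m and M_2 = 100.3 kN·m (hogging).

M_1 = 52.63 kN·m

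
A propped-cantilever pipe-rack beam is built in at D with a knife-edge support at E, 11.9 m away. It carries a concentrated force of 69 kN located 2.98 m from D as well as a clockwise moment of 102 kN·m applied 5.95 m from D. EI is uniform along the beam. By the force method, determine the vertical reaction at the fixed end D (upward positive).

R_D = 53.41 kN

Remove the prop at E; the released (primary) structure is a cantilever built in at D.
Free-end deflection of the primary structure under the applied loading (downward +):
  point load 69 at a = 2.98: Pa²(3L − a)/(6EI) = 3342/EI
  clockwise couple 102 at a = 5.95: M₀a(2L − a)/(2EI) = 5417/EI
  δ_0 = 8758/EI
Flexibility coefficient — unit upward force at E: δ_{EE} = L³/(3EI) = 561.7/EI.
The prop prevents deflection at E: R_E = δ_0/δ_{EE} = 8758/561.7 = 15.59 kN.
Vertical equilibrium: R_D = ΣP − R_E = 69 − 15.59 = 53.41 kN.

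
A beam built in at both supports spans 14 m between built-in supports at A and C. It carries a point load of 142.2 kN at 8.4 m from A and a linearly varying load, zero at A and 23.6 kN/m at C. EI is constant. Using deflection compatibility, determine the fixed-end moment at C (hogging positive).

M_C = 518 kN·m

Take the two fixed-end moments M_A, M_C as redundants; the released structure is the simple span AC.
End rotations of the released simple span under the applied load (×1/EI):
  at A: point load 142.2 at a = 8.4: Pab(L + b)/(6LEI) = 1561/EI
  at C: point load 142.2 at a = 8.4: Pab(L + a)/(6LEI) = 1784/EI
  at A: triangular load, peak 23.6: 7w₀L³/(360EI) = 1259/EI
  at C: triangular load, peak 23.6: w₀L³/(45EI) = 1439/EI
  θ_A0 = 2820/EI,  θ_C0 = 3223/EI
Flexibility coefficients: a unit moment at one end gives L/(3EI) there and L/(6EI) at the far end, so f₁₁ = f₂₂ = 4.667/EI and f₁₂ = f₂₁ = 2.333/EI.
Compatibility — zero rotation at each built-in end:
  4.667 M_A + 2.333 M_C = 2820
  2.333 M_A + 4.667 M_C = 3223
Solving the pair gives M_A = 345.3 kN·m and M_C = 518 kN·m (hogging).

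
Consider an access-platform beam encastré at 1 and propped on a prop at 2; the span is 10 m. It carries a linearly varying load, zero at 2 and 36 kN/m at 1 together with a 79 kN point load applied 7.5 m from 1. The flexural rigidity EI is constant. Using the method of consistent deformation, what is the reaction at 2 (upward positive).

Release the roller at 2. Primary structure: cantilever fixed at 1.
Downward deflection at the released point 2 due to the loads:
  triangular load, peak 36 at the fixed end: w₀L⁴/(30EI) = 12000/EI
  point load 79 at a = 7.5: Pa²(3L − a)/(6EI) = 16664/EI
  δ_0 = 28664/EI
Tip deflection under a unit load at 2: L³/(3EI) = 333.3/EI.
The prop prevents deflection at 2: R_2 = δ_0/δ_{22} = 28664/333.3 = 85.99 kN.

R_2 = 85.99 kN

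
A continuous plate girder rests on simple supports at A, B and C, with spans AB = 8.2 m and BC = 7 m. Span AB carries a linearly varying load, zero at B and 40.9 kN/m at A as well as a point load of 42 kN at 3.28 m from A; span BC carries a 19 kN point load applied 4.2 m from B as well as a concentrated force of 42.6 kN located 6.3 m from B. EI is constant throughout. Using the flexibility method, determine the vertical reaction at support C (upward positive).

Release continuity at B by inserting a hinge; the redundant is the internal moment M_B. The primary structure is two simply-supported spans AB and BC.
End slopes at the hinge B, treating each span as simply supported:
  span AB: triangular load, peak 40.9: 7w₀L³/(360EI) = 438.5/EI
  span AB: point load 42 at a = 3.28: Pab(L + a)/(6LEI) = 158.1/EI
  span BC: point load 19 at a = 4.2: Pab(L + b)/(6LEI) = 52.14/EI
  span BC: point load 42.6 at a = 6.3: Pab(L + b)/(6LEI) = 34.44/EI
  relative rotation θ_0 = (596.6 + 86.58)/EI = 683.2/EI
A unit hogging moment at B produces rotation L₁/(3EI) + L₂/(3EI) = 5.067/EI.
Slope continuity at B: θ_0 = M_B·5.067/EI, so M_B = 683.2/5.067 = 134.8 kN·m (hogging).
Span BC, ΣM about C: R_B^{BC}·7 = 83.02 + 134.8, so R_B^{BC} = 31.12 kN and R_C = 61.6 − 31.12 = 30.48 kN.

R_C = 30.48 kN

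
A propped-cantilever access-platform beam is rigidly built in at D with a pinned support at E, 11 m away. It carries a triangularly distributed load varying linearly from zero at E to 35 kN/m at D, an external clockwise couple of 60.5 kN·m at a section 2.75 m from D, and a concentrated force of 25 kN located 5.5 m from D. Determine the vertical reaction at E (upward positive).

R_E = 49.92 kN

Release the roller at E. Primary structure: cantilever fixed at D.
Deflection at E on the released cantilever, summing each load's contribution:
  triangular load, peak 35 at the fixed end: w₀L⁴/(30EI) = 17081/EI
  clockwise couple 60.5 at a = 2.75: M₀a(2L − a)/(2EI) = 1601/EI
  point load 25 at a = 5.5: Pa²(3L − a)/(6EI) = 3466/EI
  δ_0 = 22149/EI
Tip deflection under a unit load at E: L³/(3EI) = 443.7/EI.
The prop prevents deflection at E: R_E = δ_0/δ_{EE} = 22149/443.7 = 49.92 kN.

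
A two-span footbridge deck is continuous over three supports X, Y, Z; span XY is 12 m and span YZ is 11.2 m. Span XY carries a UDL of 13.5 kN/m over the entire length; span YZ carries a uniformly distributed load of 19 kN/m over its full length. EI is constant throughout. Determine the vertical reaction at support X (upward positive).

Release continuity at Y by inserting a hinge; the redundant is the internal moment M_Y. The primary structure is two simply-supported spans XY and YZ.
Rotations at Y on the released spans (each span's end-slope, ×1/EI):
  span XY: UDL 13.5: wL³/(24EI) = 972/EI
  span YZ: UDL 19: wL³/(24EI) = 1112/EI
  relative rotation θ_0 = (972 + 1112)/EI = 2084/EI
A unit hogging moment at Y produces rotation L₁/(3EI) + L₂/(3EI) = 7.733/EI.
Slope continuity at Y: θ_0 = M_Y·7.733/EI, so M_Y = 2084/7.733 = 269.5 kN·m (hogging).
Span XY, ΣM about X with M_Y applied at Y: R_Y^{XY}·12 = 972 + 269.5, so R_Y^{XY} = 103.5 kN and R_X = 162 − 103.5 = 58.54 kN.

R_X = 58.54 kN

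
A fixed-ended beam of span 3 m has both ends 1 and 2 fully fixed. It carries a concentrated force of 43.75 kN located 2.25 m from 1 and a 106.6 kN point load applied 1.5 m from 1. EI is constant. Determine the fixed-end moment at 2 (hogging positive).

Release both end moments; the primary structure is a simply-supported span 12 with redundants M_1 and M_2.
Simple-span end rotations at 1 and 2 under the given loads:
  at 1: point load 43.75 at a = 2.25: Pab(L + b)/(6LEI) = 15.38/EI
  at 2: point load 43.75 at a = 2.25: Pab(L + a)/(6LEI) = 21.53/EI
  at 1: point load 106.6 at a = 1.5: Pab(L + b)/(6LEI) = 59.96/EI
  at 2: point load 106.6 at a = 1.5: Pab(L + a)/(6LEI) = 59.96/EI
  θ_10 = 75.34/EI,  θ_20 = 81.5/EI
Flexibility coefficients: a unit moment at one end gives L/(3EI) there and L/(6EI) at the far end, so f₁₁ = f₂₂ = 1/EI and f₁₂ = f₂₁ = 0.5/EI.
Compatibility — zero rotation at each built-in end:
  1 M_1 + 0.5 M_2 = 75.34
  0.5 M_1 + 1 M_2 = 81.5
Solving the pair gives M_1 = 46.13 kN·m and M_2 = 58.43 kN·m (hogging).

M_2 = 58.43 kN·m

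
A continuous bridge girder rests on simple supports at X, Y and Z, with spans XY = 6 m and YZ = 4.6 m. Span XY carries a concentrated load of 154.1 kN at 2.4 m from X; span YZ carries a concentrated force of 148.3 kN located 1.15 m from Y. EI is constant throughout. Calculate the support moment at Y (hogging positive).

M_Y = 136.5 kN·m

Release continuity at Y by inserting a hinge; the redundant is the internal moment M_Y. The primary structure is two simply-supported spans XY and YZ.
Discontinuity in slope at Y on the released structure — sum the simple-span end rotations:
  span XY: point load 154.1 at a = 2.4: Pab(L + a)/(6LEI) = 310.7/EI
  span YZ: point load 148.3 at a = 1.15: Pab(L + b)/(6LEI) = 171.6/EI
  relative rotation θ_0 = (310.7 + 171.6)/EI = 482.3/EI
A unit hogging moment at Y produces rotation L₁/(3EI) + L₂/(3EI) = 3.533/EI.
Slope continuity at Y: θ_0 = M_Y·3.533/EI, so M_Y = 482.3/3.533 = 136.5 kN·m (hogging).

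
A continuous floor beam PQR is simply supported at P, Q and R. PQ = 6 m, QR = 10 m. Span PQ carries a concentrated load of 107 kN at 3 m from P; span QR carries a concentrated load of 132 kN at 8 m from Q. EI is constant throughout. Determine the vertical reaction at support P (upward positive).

Insert a hinge at Q; M_Q is the redundant, and each span becomes simply supported.
Discontinuity in slope at Q on the released structure — sum the simple-span end rotations:
  span PQ: point load 107 at a = 3: Pab(L + a)/(6LEI) = 240.8/EI
  span QR: point load 132 at a = 8: Pab(L + b)/(6LEI) = 422.4/EI
  relative rotation θ_0 = (240.8 + 422.4)/EI = 663.1/EI
A unit hogging moment at Q produces rotation L₁/(3EI) + L₂/(3EI) = 5.333/EI.
Slope continuity at Q: θ_0 = M_Q·5.333/EI, so M_Q = 663.1/5.333 = 124.3 kN·m (hogging).
Span PQ, ΣM about P with M_Q applied at Q: R_Q^{PQ}·6 = 321 + 124.3, so R_Q^{PQ} = 74.22 kN and R_P = 107 − 74.22 = 32.78 kN.

R_P = 32.78 kN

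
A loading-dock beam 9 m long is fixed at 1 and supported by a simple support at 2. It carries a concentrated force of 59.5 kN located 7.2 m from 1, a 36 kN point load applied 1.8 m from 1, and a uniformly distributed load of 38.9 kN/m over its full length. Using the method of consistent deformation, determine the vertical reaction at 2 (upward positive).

Choose R_2 as the redundant. The primary structure is the cantilever fixed at 1.
Downward deflection at the released point 2 due to the loads:
  point load 59.5 at a = 7.2: Pa²(3L − a)/(6EI) = 10179/EI
  point load 36 at a = 1.8: Pa²(3L − a)/(6EI) = 489.9/EI
  UDL 38.9: wL⁴/(8EI) = 31903/EI
  δ_0 = 42572/EI
Tip deflection under a unit load at 2: L³/(3EI) = 243/EI.
The prop prevents deflection at 2: R_2 = δ_0/δ_{22} = 42572/243 = 175.2 kN.

R_2 = 175.2 kN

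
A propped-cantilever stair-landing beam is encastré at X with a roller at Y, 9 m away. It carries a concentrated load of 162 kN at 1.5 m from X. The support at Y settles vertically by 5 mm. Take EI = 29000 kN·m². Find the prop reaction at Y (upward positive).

Choose R_Y as the redundant. The primary structure is the cantilever fixed at X.
Deflection at Y on the released cantilever, summing each load's contribution:
  point load 162 at a = 1.5: Pa²(3L − a)/(6EI) = 1549/EI
Flexibility coefficient — unit upward force at Y: δ_{YY} = L³/(3EI) = 243/EI.
With EI = 29000 kN·m²: δ_0 = 0.053418 m and δ_{YY} = 0.008379 m/kN.
Compatibility — the beam at Y must follow the support down by 0.005 m: δ_0 − R_Y·δ_{YY} = 0.005, so R_Y = (0.053418 − 0.005)/0.008379 = 5.778 kN.

R_Y = 5.778 kN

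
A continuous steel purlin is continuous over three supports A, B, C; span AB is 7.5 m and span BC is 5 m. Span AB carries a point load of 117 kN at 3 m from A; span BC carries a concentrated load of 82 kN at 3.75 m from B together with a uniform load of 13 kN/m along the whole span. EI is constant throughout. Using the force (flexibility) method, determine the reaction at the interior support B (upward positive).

Insert a hinge at B; M_B is the redundant, and each span becomes simply supported.
Rotations at B on the released spans (each span's end-slope, ×1/EI):
  span AB: point load 117 at a = 3: Pab(L + a)/(6LEI) = 368.6/EI
  span BC: point load 82 at a = 3.75: Pab(L + b)/(6LEI) = 80.08/EI
  span BC: UDL 13: wL³/(24EI) = 67.71/EI
  relative rotation θ_0 = (368.6 + 147.8)/EI = 516.3/EI
A unit hogging moment at B produces rotation L₁/(3EI) + L₂/(3EI) = 4.167/EI.
Compatibility: M_B·(L₁+L₂)/(3EI) = θ_0, giving M_B = 123.9 kN·m (hogging).
Span AB, ΣM about A with M_B applied at B: R_B^{AB}·7.5 = 351 + 123.9, so R_B^{AB} = 63.32 kN and R_A = 117 − 63.32 = 53.68 kN.
Span BC, ΣM about C: R_B^{BC}·5 = 265 + 123.9, so R_B^{BC} = 77.78 kN and R_C = 147 − 77.78 = 69.22 kN.
R_B = 63.32 + 77.78 = 141.1 kN.

R_B = 141.1 kN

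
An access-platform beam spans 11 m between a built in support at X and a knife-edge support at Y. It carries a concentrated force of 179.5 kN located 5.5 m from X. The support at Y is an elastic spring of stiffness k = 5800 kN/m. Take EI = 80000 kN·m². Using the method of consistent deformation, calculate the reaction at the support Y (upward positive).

R_Y = 54.4 kN

Remove the prop at Y; the released (primary) structure is a cantilever built in at X.
Downward deflection at the released point Y due to the loads:
  point load 179.5 at a = 5.5: Pa²(3L − a)/(6EI) = 24887/EI
Tip deflection under a unit load at Y: L³/(3EI) = 443.7/EI.
With EI = 80000 kN·m²: δ_0 = 0.31109 m and δ_{YY} = 0.005546 m/kN.
Compatibility — the spring shortens by R_Y/k under the reaction it provides: δ_0 − R_Y·δ_{YY} = R_Y/k. With 1/k = 0.000172 m/kN, R_Y = δ_0 / (δ_{YY} + 1/k) = 0.31109 / (0.005546 + 0.000172) = 54.4 kN.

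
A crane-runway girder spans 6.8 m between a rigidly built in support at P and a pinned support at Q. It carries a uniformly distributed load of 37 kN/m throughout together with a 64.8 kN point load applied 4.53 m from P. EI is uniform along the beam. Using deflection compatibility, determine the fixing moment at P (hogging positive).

Choose R_Q as the redundant. The primary structure is the cantilever fixed at P.
Downward deflection at the released point Q due to the loads:
  UDL 37: wL⁴/(8EI) = 9889/EI
  point load 64.8 at a = 4.53: Pa²(3L − a)/(6EI) = 3517/EI
  δ_0 = 13406/EI
Tip deflection under a unit load at Q: L³/(3EI) = 104.8/EI.
The prop prevents deflection at Q: R_Q = δ_0/δ_{QQ} = 13406/104.8 = 127.9 kN.
Moment equilibrium about P: M_P = Σ(load moments about P) − R_Q·L = 1149 − 127.9×6.8 = 279.2 kN·m.

M_P = 279.2 kN·m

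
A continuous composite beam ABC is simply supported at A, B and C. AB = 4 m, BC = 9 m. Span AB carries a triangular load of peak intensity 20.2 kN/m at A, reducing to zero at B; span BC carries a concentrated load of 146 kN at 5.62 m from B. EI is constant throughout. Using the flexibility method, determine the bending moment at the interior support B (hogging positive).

M_B = 152.5 kN·m

Insert a hinge at B; M_B is the redundant, and each span becomes simply supported.
Rotations at B on the released spans (each span's end-slope, ×1/EI):
  span AB: triangular load, peak 20.2: 7w₀L³/(360EI) = 25.14/EI
  span BC: point load 146 at a = 5.62: Pab(L + b)/(6LEI) = 635.8/EI
  relative rotation θ_0 = (25.14 + 635.8)/EI = 661/EI
A unit hogging moment at B produces rotation L₁/(3EI) + L₂/(3EI) = 4.333/EI.
Slope continuity at B: θ_0 = M_B·4.333/EI, so M_B = 661/4.333 = 152.5 kN·m (hogging).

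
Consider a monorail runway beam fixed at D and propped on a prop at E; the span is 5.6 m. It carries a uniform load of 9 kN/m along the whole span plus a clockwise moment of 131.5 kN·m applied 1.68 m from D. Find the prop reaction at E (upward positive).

Remove the prop at E; the released (primary) structure is a cantilever built in at D.
Primary-structure tip deflection at E by superposition:
  UDL 9: wL⁴/(8EI) = 1106/EI
  clockwise couple 131.5 at a = 1.68: M₀a(2L − a)/(2EI) = 1052/EI
  δ_0 = 2158/EI
Tip deflection under a unit load at E: L³/(3EI) = 58.54/EI.
Compatibility at E: δ_0 − R_E·δ_{EE} = 0, so R_E = 2158/58.54 = 36.86 kN.

R_E = 36.86 kN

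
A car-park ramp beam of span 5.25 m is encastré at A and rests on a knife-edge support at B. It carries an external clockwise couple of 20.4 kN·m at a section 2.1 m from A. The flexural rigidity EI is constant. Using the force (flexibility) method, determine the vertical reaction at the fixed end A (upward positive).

R_A = -3.73 kN

Release the roller at B. Primary structure: cantilever fixed at A.
Primary-structure tip deflection at B by superposition:
  clockwise couple 20.4 at a = 2.1: M₀a(2L − a)/(2EI) = 179.9/EI
Tip deflection under a unit load at B: L³/(3EI) = 48.23/EI.
The prop prevents deflection at B: R_B = δ_0/δ_{BB} = 179.9/48.23 = 3.73 kN.
Vertical equilibrium: R_A = ΣP − R_B = 0 − 3.73 = -3.73 kN.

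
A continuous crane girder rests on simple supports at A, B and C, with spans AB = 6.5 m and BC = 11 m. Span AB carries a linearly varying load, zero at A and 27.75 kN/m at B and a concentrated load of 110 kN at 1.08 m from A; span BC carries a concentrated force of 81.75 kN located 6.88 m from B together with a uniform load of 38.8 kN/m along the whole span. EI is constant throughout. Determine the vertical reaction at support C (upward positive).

R_C = 218.1 kN

Take M_B as the redundant. Released structure: two simple spans AB and BC with a hinge at B.
End slopes at the hinge B, treating each span as simply supported:
  span AB: triangular load, peak 27.75: w₀L³/(45EI) = 169.4/EI
  span AB: point load 110 at a = 1.08: Pab(L + a)/(6LEI) = 125.1/EI
  span BC: point load 81.75 at a = 6.88: Pab(L + b)/(6LEI) = 530.9/EI
  span BC: UDL 38.8: wL³/(24EI) = 2152/EI
  relative rotation θ_0 = (294.5 + 2683)/EI = 2977/EI
A unit hogging moment at B produces rotation L₁/(3EI) + L₂/(3EI) = 5.833/EI.
Slope continuity at B: θ_0 = M_B·5.833/EI, so M_B = 2977/5.833 = 510.4 kN·m (hogging).
Span BC, ΣM about C: R_B^{BC}·11 = 2684 + 510.4, so R_B^{BC} = 290.4 kN and R_C = 508.6 − 290.4 = 218.1 kN.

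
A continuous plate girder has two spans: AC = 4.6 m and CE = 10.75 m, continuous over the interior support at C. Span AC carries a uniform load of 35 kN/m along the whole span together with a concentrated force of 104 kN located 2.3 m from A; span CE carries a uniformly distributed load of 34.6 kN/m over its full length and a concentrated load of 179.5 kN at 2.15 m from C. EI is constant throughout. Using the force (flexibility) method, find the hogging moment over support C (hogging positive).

Release continuity at C by inserting a hinge; the redundant is the internal moment M_C. The primary structure is two simply-supported spans AC and CE.
End slopes at the hinge C, treating each span as simply supported:
  span AC: UDL 35: wL³/(24EI) = 141.9/EI
  span AC: point load 104 at a = 2.3: Pab(L + a)/(6LEI) = 137.5/EI
  span CE: UDL 34.6: wL³/(24EI) = 1791/EI
  span CE: point load 179.5 at a = 2.15: Pab(L + b)/(6LEI) = 995.7/EI
  relative rotation θ_0 = (279.5 + 2787)/EI = 3066/EI
A unit hogging moment at C produces rotation L₁/(3EI) + L₂/(3EI) = 5.117/EI.
Slope continuity at C: θ_0 = M_C·5.117/EI, so M_C = 3066/5.117 = 599.2 kN·m (hogging).

M_C = 599.2 kN·m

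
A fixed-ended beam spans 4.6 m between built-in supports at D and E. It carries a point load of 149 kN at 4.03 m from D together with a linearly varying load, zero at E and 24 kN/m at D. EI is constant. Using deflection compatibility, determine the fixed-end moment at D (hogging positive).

Release both end moments; the primary structure is a simply-supported span DE with redundants M_D and M_E.
Simple-span end rotations at D and E under the given loads:
  at D: point load 149 at a = 4.03: Pab(L + b)/(6LEI) = 64.11/EI
  at E: point load 149 at a = 4.03: Pab(L + a)/(6LEI) = 107/EI
  at D: triangular load, peak 24: w₀L³/(45EI) = 51.91/EI
  at E: triangular load, peak 24: 7w₀L³/(360EI) = 45.42/EI
  θ_D0 = 116/EI,  θ_E0 = 152.4/EI
Flexibility coefficients: a unit moment at one end gives L/(3EI) there and L/(6EI) at the far end, so f₁₁ = f₂₂ = 1.533/EI and f₁₂ = f₂₁ = 0.7667/EI.
Compatibility — zero rotation at each built-in end:
  1.533 M_D + 0.7667 M_E = 116
  0.7667 M_D + 1.533 M_E = 152.4
Solving the pair gives M_D = 34.61 kN·m and M_E = 82.11 kN·m (hogging).

M_D = 34.61 kN·m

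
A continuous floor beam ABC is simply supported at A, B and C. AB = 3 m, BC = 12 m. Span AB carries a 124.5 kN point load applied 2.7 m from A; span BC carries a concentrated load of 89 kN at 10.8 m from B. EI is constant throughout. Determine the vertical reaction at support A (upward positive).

Release continuity at B by inserting a hinge; the redundant is the internal moment M_B. The primary structure is two simply-supported spans AB and BC.
End slopes at the hinge B, treating each span as simply supported:
  span AB: point load 124.5 at a = 2.7: Pab(L + a)/(6LEI) = 31.93/EI
  span BC: point load 89 at a = 10.8: Pab(L + b)/(6LEI) = 211.5/EI
  relative rotation θ_0 = (31.93 + 211.5)/EI = 243.4/EI
A unit hogging moment at B produces rotation L₁/(3EI) + L₂/(3EI) = 5/EI.
Compatibility: M_B·(L₁+L₂)/(3EI) = θ_0, giving M_B = 48.68 kN·m (hogging).
Span AB, ΣM about A with M_B applied at B: R_B^{AB}·3 = 336.1 + 48.68, so R_B^{AB} = 128.3 kN and R_A = 124.5 − 128.3 = -3.777 kN.

R_A = -3.777 kN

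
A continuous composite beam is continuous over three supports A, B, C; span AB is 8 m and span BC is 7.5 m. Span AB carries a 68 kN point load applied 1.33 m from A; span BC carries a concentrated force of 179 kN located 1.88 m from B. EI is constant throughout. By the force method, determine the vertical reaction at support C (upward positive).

Take M_B as the redundant. Released structure: two simple spans AB and BC with a hinge at B.
End slopes at the hinge B, treating each span as simply supported:
  span AB: point load 68 at a = 1.33: Pab(L + a)/(6LEI) = 117.3/EI
  span BC: point load 179 at a = 1.88: Pab(L + b)/(6LEI) = 551.4/EI
  relative rotation θ_0 = (117.3 + 551.4)/EI = 668.7/EI
A unit hogging moment at B produces rotation L₁/(3EI) + L₂/(3EI) = 5.167/EI.
Compatibility: M_B·(L₁+L₂)/(3EI) = θ_0, giving M_B = 129.4 kN·m (hogging).
Span BC, ΣM about C: R_B^{BC}·7.5 = 1006 + 129.4, so R_B^{BC} = 151.4 kN and R_C = 179 − 151.4 = 27.61 kN.

R_C = 27.61 kN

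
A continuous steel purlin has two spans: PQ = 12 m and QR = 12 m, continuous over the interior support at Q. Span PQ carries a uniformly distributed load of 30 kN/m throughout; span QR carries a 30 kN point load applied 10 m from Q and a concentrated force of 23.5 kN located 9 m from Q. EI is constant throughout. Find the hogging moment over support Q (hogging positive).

M_Q = 301.1 kN·m

Release continuity at Q by inserting a hinge; the redundant is the internal moment M_Q. The primary structure is two simply-supported spans PQ and QR.
Discontinuity in slope at Q on the released structure — sum the simple-span end rotations:
  span PQ: UDL 30: wL³/(24EI) = 2160/EI
  span QR: point load 30 at a = 10: Pab(L + b)/(6LEI) = 116.7/EI
  span QR: point load 23.5 at a = 9: Pab(L + b)/(6LEI) = 132.2/EI
  relative rotation θ_0 = (2160 + 248.9)/EI = 2409/EI
A unit hogging moment at Q produces rotation L₁/(3EI) + L₂/(3EI) = 8/EI.
Compatibility: M_Q·(L₁+L₂)/(3EI) = θ_0, giving M_Q = 301.1 kN·m (hogging).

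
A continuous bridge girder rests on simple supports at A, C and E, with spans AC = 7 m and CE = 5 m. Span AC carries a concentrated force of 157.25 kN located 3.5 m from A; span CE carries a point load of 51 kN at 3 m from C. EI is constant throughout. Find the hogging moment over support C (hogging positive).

M_C = 138.2 kN·m

Insert a hinge at C; M_C is the redundant, and each span becomes simply supported.
End slopes at the hinge C, treating each span as simply supported:
  span AC: point load 157.25 at a = 3.5: Pab(L + a)/(6LEI) = 481.6/EI
  span CE: point load 51 at a = 3: Pab(L + b)/(6LEI) = 71.4/EI
  relative rotation θ_0 = (481.6 + 71.4)/EI = 553/EI
A unit hogging moment at C produces rotation L₁/(3EI) + L₂/(3EI) = 4/EI.
Compatibility: M_C·(L₁+L₂)/(3EI) = θ_0, giving M_C = 138.2 kN·m (hogging).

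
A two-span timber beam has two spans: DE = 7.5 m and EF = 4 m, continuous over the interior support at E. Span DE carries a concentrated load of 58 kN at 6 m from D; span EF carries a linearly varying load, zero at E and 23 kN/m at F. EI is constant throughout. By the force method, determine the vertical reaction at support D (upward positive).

Insert a hinge at E; M_E is the redundant, and each span becomes simply supported.
Rotations at E on the released spans (each span's end-slope, ×1/EI):
  span DE: point load 58 at a = 6: Pab(L + a)/(6LEI) = 156.6/EI
  span EF: triangular load, peak 23: 7w₀L³/(360EI) = 28.62/EI
  relative rotation θ_0 = (156.6 + 28.62)/EI = 185.2/EI
A unit hogging moment at E produces rotation L₁/(3EI) + L₂/(3EI) = 3.833/EI.
Slope continuity at E: θ_0 = M_E·3.833/EI, so M_E = 185.2/3.833 = 48.32 kN·m (hogging).
Span DE, ΣM about D with M_E applied at E: R_E^{DE}·7.5 = 348 + 48.32, so R_E^{DE} = 52.84 kN and R_D = 58 − 52.84 = 5.157 kN.

R_D = 5.157 kN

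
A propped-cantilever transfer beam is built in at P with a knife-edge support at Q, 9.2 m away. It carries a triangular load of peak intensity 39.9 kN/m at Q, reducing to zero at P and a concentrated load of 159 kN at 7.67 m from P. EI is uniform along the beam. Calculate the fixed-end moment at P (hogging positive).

M_P = 315.3 kN·m

Choose R_Q as the redundant. The primary structure is the cantilever fixed at P.
Deflection at Q on the released cantilever, summing each load's contribution:
  triangular load, peak 39.9 at the free end: 11w₀L⁴/(120EI) = 26202/EI
  point load 159 at a = 7.67: Pa²(3L − a)/(6EI) = 31070/EI
  δ_0 = 57272/EI
Tip deflection under a unit load at Q: L³/(3EI) = 259.6/EI.
The prop prevents deflection at Q: R_Q = δ_0/δ_{QQ} = 57272/259.6 = 220.6 kN.
Moment equilibrium about P: M_P = Σ(load moments about P) − R_Q·L = 2345 − 220.6×9.2 = 315.3 kN·m.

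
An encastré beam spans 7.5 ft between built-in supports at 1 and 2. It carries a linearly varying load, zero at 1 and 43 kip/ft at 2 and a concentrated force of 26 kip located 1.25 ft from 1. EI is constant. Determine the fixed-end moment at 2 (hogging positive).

Take the two fixed-end moments M_1, M_2 as redundants; the released structure is the simple span 12.
Simple-span end rotations at 1 and 2 under the given loads:
  at 1: triangular load, peak 43: 7w₀L³/(360EI) = 352.7/EI
  at 2: triangular load, peak 43: w₀L³/(45EI) = 403.1/EI
  at 1: point load 26 at a = 1.25: Pab(L + b)/(6LEI) = 62.07/EI
  at 2: point load 26 at a = 1.25: Pab(L + a)/(6LEI) = 39.5/EI
  θ_10 = 414.8/EI,  θ_20 = 442.6/EI
Flexibility coefficients: a unit moment at one end gives L/(3EI) there and L/(6EI) at the far end, so f₁₁ = f₂₂ = 2.5/EI and f₁₂ = f₂₁ = 1.25/EI.
Compatibility — zero rotation at each built-in end:
  2.5 M_1 + 1.25 M_2 = 414.8
  1.25 M_1 + 2.5 M_2 = 442.6
Solving the pair gives M_1 = 103.2 kip·ft and M_2 = 125.5 kip·ft (hogging).

M_2 = 125.5 kip·ft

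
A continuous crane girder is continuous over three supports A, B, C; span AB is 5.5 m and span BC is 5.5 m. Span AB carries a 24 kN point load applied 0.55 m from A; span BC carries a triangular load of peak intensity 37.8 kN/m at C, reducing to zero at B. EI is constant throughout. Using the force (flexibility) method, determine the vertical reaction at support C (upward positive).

R_C = 62.64 kN

Insert a hinge at B; M_B is the redundant, and each span becomes simply supported.
Discontinuity in slope at B on the released structure — sum the simple-span end rotations:
  span AB: point load 24 at a = 0.55: Pab(L + a)/(6LEI) = 11.98/EI
  span BC: triangular load, peak 37.8: 7w₀L³/(360EI) = 122.3/EI
  relative rotation θ_0 = (11.98 + 122.3)/EI = 134.3/EI
A unit hogging moment at B produces rotation L₁/(3EI) + L₂/(3EI) = 3.667/EI.
Slope continuity at B: θ_0 = M_B·3.667/EI, so M_B = 134.3/3.667 = 36.62 kN·m (hogging).
Span BC, ΣM about C: R_B^{BC}·5.5 = 190.6 + 36.62, so R_B^{BC} = 41.31 kN and R_C = 104 − 41.31 = 62.64 kN.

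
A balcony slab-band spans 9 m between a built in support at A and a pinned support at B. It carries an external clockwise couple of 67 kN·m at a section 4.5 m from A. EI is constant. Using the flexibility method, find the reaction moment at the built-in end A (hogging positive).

Choose R_B as the redundant. The primary structure is the cantilever fixed at A.
Primary-structure tip deflection at B by superposition:
  clockwise couple 67 at a = 4.5: M₀a(2L − a)/(2EI) = 2035/EI
Tip deflection under a unit load at B: L³/(3EI) = 243/EI.
Compatibility at B: δ_0 − R_B·δ_{BB} = 0, so R_B = 2035/243 = 8.375 kN.
Moment equilibrium about A: M_A = Σ(load moments about A) − R_B·L = 67 − 8.375×9 = -8.375 kN·m.

M_A = -8.375 kN·m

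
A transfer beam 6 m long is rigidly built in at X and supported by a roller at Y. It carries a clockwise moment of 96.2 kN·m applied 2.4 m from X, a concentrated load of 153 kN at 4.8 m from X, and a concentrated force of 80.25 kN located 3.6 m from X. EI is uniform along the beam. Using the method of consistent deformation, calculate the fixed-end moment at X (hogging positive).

M_X = 172.9 kN·m

Take the reaction at Y as the redundant and release it; the primary structure is a cantilever fixed at X.
Downward deflection at the released point Y due to the loads:
  clockwise couple 96.2 at a = 2.4: M₀a(2L − a)/(2EI) = 1108/EI
  point load 153 at a = 4.8: Pa²(3L − a)/(6EI) = 7755/EI
  point load 80.25 at a = 3.6: Pa²(3L − a)/(6EI) = 2496/EI
  δ_0 = 11360/EI
Flexibility coefficient — unit upward force at Y: δ_{YY} = L³/(3EI) = 72/EI.
Compatibility at Y: δ_0 − R_Y·δ_{YY} = 0, so R_Y = 11360/72 = 157.8 kN.
Moment equilibrium about X: M_X = Σ(load moments about X) − R_Y·L = 1120 − 157.8×6 = 172.9 kN·m.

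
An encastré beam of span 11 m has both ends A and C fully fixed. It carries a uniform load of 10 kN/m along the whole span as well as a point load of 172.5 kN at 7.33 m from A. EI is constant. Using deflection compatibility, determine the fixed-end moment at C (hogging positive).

M_C = 381.9 kN·m

Release both end moments; the primary structure is a simply-supported span AC with redundants M_A and M_C.
End rotations of the released simple span under the applied load (×1/EI):
  at A: UDL 10: wL³/(24EI) = 554.6/EI
  at C: UDL 10: wL³/(24EI) = 554.6/EI
  at A: point load 172.5 at a = 7.33: Pab(L + b)/(6LEI) = 1031/EI
  at C: point load 172.5 at a = 7.33: Pab(L + a)/(6LEI) = 1289/EI
  θ_A0 = 1586/EI,  θ_C0 = 1843/EI
Flexibility coefficients: a unit moment at one end gives L/(3EI) there and L/(6EI) at the far end, so f₁₁ = f₂₂ = 3.667/EI and f₁₂ = f₂₁ = 1.833/EI.
Compatibility — zero rotation at each built-in end:
  3.667 M_A + 1.833 M_C = 1586
  1.833 M_A + 3.667 M_C = 1843
Solving the pair gives M_A = 241.6 kN·m and M_C = 381.9 kN·m (hogging).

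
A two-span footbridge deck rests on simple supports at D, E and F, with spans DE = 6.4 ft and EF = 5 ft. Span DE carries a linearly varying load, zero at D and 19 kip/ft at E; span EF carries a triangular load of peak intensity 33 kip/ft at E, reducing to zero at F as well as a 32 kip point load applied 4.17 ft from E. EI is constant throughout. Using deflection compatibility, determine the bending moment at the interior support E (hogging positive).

M_E = 58.91 kip·ft

Release continuity at E by inserting a hinge; the redundant is the internal moment M_E. The primary structure is two simply-supported spans DE and EF.
End slopes at the hinge E, treating each span as simply supported:
  span DE: triangular load, peak 19: w₀L³/(45EI) = 110.7/EI
  span EF: triangular load, peak 33: w₀L³/(45EI) = 91.67/EI
  span EF: point load 32 at a = 4.17: Pab(L + b)/(6LEI) = 21.52/EI
  relative rotation θ_0 = (110.7 + 113.2)/EI = 223.9/EI
A unit hogging moment at E produces rotation L₁/(3EI) + L₂/(3EI) = 3.8/EI.
Slope continuity at E: θ_0 = M_E·3.8/EI, so M_E = 223.9/3.8 = 58.91 kip·ft (hogging).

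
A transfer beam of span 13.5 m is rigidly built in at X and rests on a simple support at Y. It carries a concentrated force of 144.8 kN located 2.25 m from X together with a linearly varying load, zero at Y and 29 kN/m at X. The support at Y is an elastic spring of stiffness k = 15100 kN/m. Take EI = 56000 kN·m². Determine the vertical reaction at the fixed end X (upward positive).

R_X = 295.9 kN

Remove the prop at Y; the released (primary) structure is a cantilever built in at X.
Primary-structure tip deflection at Y by superposition:
  point load 144.8 at a = 2.25: Pa²(3L − a)/(6EI) = 4673/EI
  triangular load, peak 29 at the fixed end: w₀L⁴/(30EI) = 32108/EI
  δ_0 = 36781/EI
Tip deflection under a unit load at Y: L³/(3EI) = 820.1/EI.
With EI = 56000 kN·m²: δ_0 = 0.65681 m and δ_{YY} = 0.014645 m/kN.
Compatibility — the spring shortens by R_Y/k under the reaction it provides: δ_0 − R_Y·δ_{YY} = R_Y/k. With 1/k = 0.000066 m/kN, R_Y = δ_0 / (δ_{YY} + 1/k) = 0.65681 / (0.014645 + 0.000066) = 44.65 kN.
Vertical equilibrium: R_X = ΣP − R_Y = 340.6 − 44.65 = 295.9 kN.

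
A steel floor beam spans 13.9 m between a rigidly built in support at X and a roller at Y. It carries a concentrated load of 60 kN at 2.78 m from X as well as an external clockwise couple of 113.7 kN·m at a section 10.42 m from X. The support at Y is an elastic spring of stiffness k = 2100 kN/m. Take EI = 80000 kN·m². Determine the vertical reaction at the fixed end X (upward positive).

Remove the prop at Y; the released (primary) structure is a cantilever built in at X.
Downward deflection at the released point Y due to the loads:
  point load 60 at a = 2.78: Pa²(3L − a)/(6EI) = 3008/EI
  clockwise couple 113.7 at a = 10.42: M₀a(2L − a)/(2EI) = 10296/EI
  δ_0 = 13303/EI
Flexibility coefficient — unit upward force at Y: δ_{YY} = L³/(3EI) = 895.2/EI.
With EI = 80000 kN·m²: δ_0 = 0.16629 m and δ_{YY} = 0.01119 m/kN.
Compatibility — the spring shortens by R_Y/k under the reaction it provides: δ_0 − R_Y·δ_{YY} = R_Y/k. With 1/k = 0.000476 m/kN, R_Y = δ_0 / (δ_{YY} + 1/k) = 0.16629 / (0.01119 + 0.000476) = 14.25 kN.
Vertical equilibrium: R_X = ΣP − R_Y = 60 − 14.25 = 45.75 kN.

R_X = 45.75 kN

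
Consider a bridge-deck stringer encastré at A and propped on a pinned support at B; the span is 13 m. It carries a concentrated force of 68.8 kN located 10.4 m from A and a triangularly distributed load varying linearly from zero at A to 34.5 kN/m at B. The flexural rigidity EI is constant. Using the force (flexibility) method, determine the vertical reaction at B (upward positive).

R_B = 171.8 kN

Release the roller at B. Primary structure: cantilever fixed at A.
Primary-structure tip deflection at B by superposition:
  point load 68.8 at a = 10.4: Pa²(3L − a)/(6EI) = 35471/EI
  triangular load, peak 34.5 at the free end: 11w₀L⁴/(120EI) = 90324/EI
  δ_0 = 125795/EI
Flexibility coefficient — unit upward force at B: δ_{BB} = L³/(3EI) = 732.3/EI.
The prop prevents deflection at B: R_B = δ_0/δ_{BB} = 125795/732.3 = 171.8 kN.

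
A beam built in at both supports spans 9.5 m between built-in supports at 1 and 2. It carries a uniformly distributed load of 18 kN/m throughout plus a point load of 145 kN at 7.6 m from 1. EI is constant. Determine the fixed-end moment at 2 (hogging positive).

M_2 = 311.7 kN·m

Take the two fixed-end moments M_1, M_2 as redundants; the released structure is the simple span 12.
Simple-span end rotations at 1 and 2 under the given loads:
  at 1: UDL 18: wL³/(24EI) = 643/EI
  at 2: UDL 18: wL³/(24EI) = 643/EI
  at 1: point load 145 at a = 7.6: Pab(L + b)/(6LEI) = 418.8/EI
  at 2: point load 145 at a = 7.6: Pab(L + a)/(6LEI) = 628.1/EI
  θ_10 = 1062/EI,  θ_20 = 1271/EI
Flexibility coefficients: a unit moment at one end gives L/(3EI) there and L/(6EI) at the far end, so f₁₁ = f₂₂ = 3.167/EI and f₁₂ = f₂₁ = 1.583/EI.
Compatibility — zero rotation at each built-in end:
  3.167 M_1 + 1.583 M_2 = 1062
  1.583 M_1 + 3.167 M_2 = 1271
Solving the pair gives M_1 = 179.5 kN·m and M_2 = 311.7 kN·m (hogging).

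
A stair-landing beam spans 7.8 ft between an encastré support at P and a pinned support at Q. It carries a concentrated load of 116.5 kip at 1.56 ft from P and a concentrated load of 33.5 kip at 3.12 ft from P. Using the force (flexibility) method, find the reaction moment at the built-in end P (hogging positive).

M_P = 181 kip·ft

Take the reaction at Q as the redundant and release it; the primary structure is a cantilever fixed at P.
Downward deflection at the released point Q due to the loads:
  point load 116.5 at a = 1.56: Pa²(3L − a)/(6EI) = 1032/EI
  point load 33.5 at a = 3.12: Pa²(3L − a)/(6EI) = 1102/EI
  δ_0 = 2134/EI
Flexibility coefficient — unit upward force at Q: δ_{QQ} = L³/(3EI) = 158.2/EI.
The prop prevents deflection at Q: R_Q = δ_0/δ_{QQ} = 2134/158.2 = 13.49 kip.
Moment equilibrium about P: M_P = Σ(load moments about P) − R_Q·L = 286.3 − 13.49×7.8 = 181 kip·ft.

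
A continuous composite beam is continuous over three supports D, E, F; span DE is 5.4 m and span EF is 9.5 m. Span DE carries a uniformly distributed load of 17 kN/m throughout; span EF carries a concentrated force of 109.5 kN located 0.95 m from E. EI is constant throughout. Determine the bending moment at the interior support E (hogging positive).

M_E = 79.16 kN·m

Release continuity at E by inserting a hinge; the redundant is the internal moment M_E. The primary structure is two simply-supported spans DE and EF.
Discontinuity in slope at E on the released structure — sum the simple-span end rotations:
  span DE: UDL 17: wL³/(24EI) = 111.5/EI
  span EF: point load 109.5 at a = 0.95: Pab(L + b)/(6LEI) = 281.6/EI
  relative rotation θ_0 = (111.5 + 281.6)/EI = 393.2/EI
A unit hogging moment at E produces rotation L₁/(3EI) + L₂/(3EI) = 4.967/EI.
Compatibility: M_E·(L₁+L₂)/(3EI) = θ_0, giving M_E = 79.16 kN·m (hogging).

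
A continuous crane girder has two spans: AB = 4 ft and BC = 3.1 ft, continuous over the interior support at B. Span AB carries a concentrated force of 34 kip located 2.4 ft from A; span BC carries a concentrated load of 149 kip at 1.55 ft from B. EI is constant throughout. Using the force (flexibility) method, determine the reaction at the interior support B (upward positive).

Release continuity at B by inserting a hinge; the redundant is the internal moment M_B. The primary structure is two simply-supported spans AB and BC.
Rotations at B on the released spans (each span's end-slope, ×1/EI):
  span AB: point load 34 at a = 2.4: Pab(L + a)/(6LEI) = 34.82/EI
  span BC: point load 149 at a = 1.55: Pab(L + b)/(6LEI) = 89.49/EI
  relative rotation θ_0 = (34.82 + 89.49)/EI = 124.3/EI
A unit hogging moment at B produces rotation L₁/(3EI) + L₂/(3EI) = 2.367/EI.
Slope continuity at B: θ_0 = M_B·2.367/EI, so M_B = 124.3/2.367 = 52.52 kip·ft (hogging).
Span AB, ΣM about A with M_B applied at B: R_B^{AB}·4 = 81.6 + 52.52, so R_B^{AB} = 33.53 kip and R_A = 34 − 33.53 = 0.4688 kip.
Span BC, ΣM about C: R_B^{BC}·3.1 = 230.9 + 52.52, so R_B^{BC} = 91.44 kip and R_C = 149 − 91.44 = 57.56 kip.
R_B = 33.53 + 91.44 = 125 kip.

R_B = 125 kip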